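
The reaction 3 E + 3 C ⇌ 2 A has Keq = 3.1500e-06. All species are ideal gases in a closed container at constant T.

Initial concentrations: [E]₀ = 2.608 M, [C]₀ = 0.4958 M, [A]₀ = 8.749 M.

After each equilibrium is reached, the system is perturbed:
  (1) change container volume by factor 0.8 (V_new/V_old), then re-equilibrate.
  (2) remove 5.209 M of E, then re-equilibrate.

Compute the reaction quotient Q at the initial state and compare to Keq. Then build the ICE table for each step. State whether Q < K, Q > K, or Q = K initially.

Q₀ = 35.41; Q > K (proceeds reverse)

Q₀ = 35.41 vs Keq = 3.1500e-06 ⇒ Q>K, reverse
Step 1:
                   E          C          A
  init         2.608     0.4958      8.749
  Δ             9.54       9.54      -6.36
  eq           12.15      10.04      2.389
  solve Keq expr → x = -3.18; check Q = 3.1500e-06
Then change container volume by factor 0.8 (V_new/V_old).
Step 2:
                   E          C          A
  init         15.18      12.54      2.986
  Δ           -1.043     -1.043     0.6954
  eq           14.14       11.5      3.682
  solve Keq expr → x = 0.3477; check Q = 3.1500e-06
Then remove 5.209 M of E.
Step 3:
                   E          C          A
  init         8.933       11.5      3.682
  Δ            1.412      1.412    -0.9413
  eq           10.34      12.91       2.74
  solve Keq expr → x = -0.4707; check Q = 3.1500e-06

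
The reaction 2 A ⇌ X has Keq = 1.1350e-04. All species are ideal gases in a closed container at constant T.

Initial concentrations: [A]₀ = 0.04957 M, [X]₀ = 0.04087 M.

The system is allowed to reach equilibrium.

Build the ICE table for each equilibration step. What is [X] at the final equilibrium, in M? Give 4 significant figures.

[X]_eq = 1.9569e-06 M

Q₀ = 16.63 vs Keq = 1.1350e-04 ⇒ Q>K, reverse
Step 1:
                  A         X
  Initial   0.04957   0.04087
  Change    0.08174  -0.04087
  Equil      0.1313 1.9569e-06
  solve Keq expr → x = -0.04087; check Q = 1.1350e-04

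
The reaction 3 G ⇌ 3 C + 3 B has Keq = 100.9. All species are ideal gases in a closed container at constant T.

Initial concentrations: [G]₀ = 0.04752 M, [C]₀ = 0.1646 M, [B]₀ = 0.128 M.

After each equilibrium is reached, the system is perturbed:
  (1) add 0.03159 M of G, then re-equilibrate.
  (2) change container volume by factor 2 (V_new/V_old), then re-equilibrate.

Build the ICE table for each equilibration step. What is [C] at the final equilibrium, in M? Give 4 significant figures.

[C]_eq = 0.1193 M

Q₀ = 0.08715 vs Keq = 100.9 ⇒ Q<K, forward
Step 1:
                   G          C          B
  init       0.04752     0.1646      0.128
  Δ         -0.04013    0.04013    0.04013
  eq        0.007393     0.2047     0.1681
  solve Keq expr → x = 0.01338; check Q = 100.9
Then add 0.03159 M of G.
Step 2:
                   G          C          B
  init       0.03898     0.2047     0.1681
  Δ         -0.02908    0.02908    0.02908
  eq        0.009904     0.2338     0.1972
  solve Keq expr → x = 0.009693; check Q = 100.9
Then change container volume by factor 2 (V_new/V_old).
Step 3:
                   G          C          B
  init      0.004952     0.1169     0.0986
  Δ        -0.002365   0.002365   0.002365
  eq        0.002587     0.1193      0.101
  solve Keq expr → x = 7.8844e-04; check Q = 100.9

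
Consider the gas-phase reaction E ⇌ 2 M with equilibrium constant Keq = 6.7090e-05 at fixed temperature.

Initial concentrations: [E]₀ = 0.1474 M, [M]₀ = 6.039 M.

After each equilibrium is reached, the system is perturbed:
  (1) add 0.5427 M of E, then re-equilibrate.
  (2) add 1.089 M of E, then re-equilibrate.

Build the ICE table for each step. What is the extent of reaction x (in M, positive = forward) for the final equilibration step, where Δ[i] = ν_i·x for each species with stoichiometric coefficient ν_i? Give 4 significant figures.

x = 0.001083 M

Q₀ = 247.4 vs Keq = 6.7090e-05 ⇒ Q>K, reverse
Step 1:
                    E           M
  I            0.1474       6.039
  C             3.012      -6.024
  E              3.16     0.01456
  solve Keq expr → x = -3.012; check Q = 6.7090e-05
Then add 0.5427 M of E.
Step 2:
                    E           M
  I             3.702     0.01456
  C       -5.9979e-04      0.0012
  E             3.702     0.01576
  solve Keq expr → x = 5.9979e-04; check Q = 6.7090e-05
Then add 1.089 M of E.
Step 3:
                    E           M
  I             4.791     0.01576
  C         -0.001083    0.002167
  E              4.79     0.01793
  solve Keq expr → x = 0.001083; check Q = 6.7090e-05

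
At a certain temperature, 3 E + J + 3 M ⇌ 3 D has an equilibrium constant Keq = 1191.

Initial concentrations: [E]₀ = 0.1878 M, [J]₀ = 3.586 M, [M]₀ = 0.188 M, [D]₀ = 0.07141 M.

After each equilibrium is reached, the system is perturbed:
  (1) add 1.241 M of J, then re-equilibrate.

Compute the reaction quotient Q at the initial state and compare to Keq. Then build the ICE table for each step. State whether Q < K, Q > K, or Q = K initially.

Q₀ = 2.307 vs Keq = 1191 ⇒ Q<K, forward
Step 1:
                    E           J           M           D
  init         0.1878       3.586       0.188     0.07141
  Δ          -0.08849     -0.0295    -0.08849     0.08849
  eq          0.09931       3.557     0.09951      0.1599
  solve Keq expr → x = 0.0295; check Q = 1191
Then add 1.241 M of J.
Step 2:
                    E           J           M           D
  init        0.09931       4.798     0.09951      0.1599
  Δ         -0.003735   -0.001245   -0.003735    0.003735
  eq          0.09558       4.796     0.09578      0.1636
  solve Keq expr → x = 0.001245; check Q = 1191

Q₀ = 2.307; Q < K (proceeds forward)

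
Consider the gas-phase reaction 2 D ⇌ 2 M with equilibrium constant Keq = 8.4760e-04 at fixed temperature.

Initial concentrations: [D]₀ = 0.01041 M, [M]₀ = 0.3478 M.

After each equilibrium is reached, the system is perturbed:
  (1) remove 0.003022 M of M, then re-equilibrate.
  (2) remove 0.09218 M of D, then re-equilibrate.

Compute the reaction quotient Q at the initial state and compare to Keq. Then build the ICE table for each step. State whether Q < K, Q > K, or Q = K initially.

Q₀ = 1116; Q > K (proceeds reverse)

Q₀ = 1116 vs Keq = 8.4760e-04 ⇒ Q>K, reverse
Step 1:
                   D          M
  init       0.01041     0.3478
  Δ           0.3377    -0.3377
  eq          0.3481    0.01013
  solve Keq expr → x = -0.1688; check Q = 8.4760e-04
Then remove 0.003022 M of M.
Step 2:
                   D          M
  init        0.3481   0.007112
  Δ        -0.002937   0.002937
  eq          0.3451    0.01005
  solve Keq expr → x = 0.001468; check Q = 8.4760e-04
Then remove 0.09218 M of D.
Step 3:
                   D          M
  init         0.253    0.01005
  Δ         0.002608  -0.002608
  eq          0.2556    0.00744
  solve Keq expr → x = -0.001304; check Q = 8.4760e-04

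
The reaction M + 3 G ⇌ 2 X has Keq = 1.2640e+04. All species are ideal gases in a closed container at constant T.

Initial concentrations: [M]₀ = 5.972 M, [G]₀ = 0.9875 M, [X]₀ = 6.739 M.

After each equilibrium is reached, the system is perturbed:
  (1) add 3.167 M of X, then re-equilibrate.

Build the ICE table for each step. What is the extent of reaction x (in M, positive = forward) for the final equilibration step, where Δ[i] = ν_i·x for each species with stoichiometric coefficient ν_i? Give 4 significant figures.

Q₀ = 7.897 vs Keq = 1.2640e+04 ⇒ Q<K, forward
Step 1:
                   M          G          X
  I            5.972     0.9875      6.739
  C          -0.2989    -0.8966     0.5977
  E            5.673    0.09088      7.337
  solve Keq expr → x = 0.2989; check Q = 1.2640e+04
Then add 3.167 M of X.
Step 2:
                   M          G          X
  I            5.673    0.09088       10.5
  C         0.008129    0.02439   -0.01626
  E            5.681     0.1153      10.49
  solve Keq expr → x = -0.008129; check Q = 1.2640e+04

x = -0.008129 M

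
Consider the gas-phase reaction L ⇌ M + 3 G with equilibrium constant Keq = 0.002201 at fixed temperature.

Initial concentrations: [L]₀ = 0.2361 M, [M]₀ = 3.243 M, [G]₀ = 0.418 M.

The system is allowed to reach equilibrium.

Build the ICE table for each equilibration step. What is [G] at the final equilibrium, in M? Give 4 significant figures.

[G]_eq = 0.06297 M

Q₀ = 1.003 vs Keq = 0.002201 ⇒ Q>K, reverse
Step 1:
                    L           M           G
  Initial      0.2361       3.243       0.418
  Change       0.1183     -0.1183      -0.355
  Equil        0.3544       3.125     0.06297
  solve Keq expr → x = -0.1183; check Q = 0.002201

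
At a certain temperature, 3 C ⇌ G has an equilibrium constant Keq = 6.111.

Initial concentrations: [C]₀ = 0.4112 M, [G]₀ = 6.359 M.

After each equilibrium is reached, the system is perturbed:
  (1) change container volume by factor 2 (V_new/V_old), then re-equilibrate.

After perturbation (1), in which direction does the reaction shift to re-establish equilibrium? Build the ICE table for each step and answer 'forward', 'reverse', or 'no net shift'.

Q₀ = 91.46 vs Keq = 6.111 ⇒ Q>K, reverse
Step 1:
                   C          G
  Initial     0.4112      6.359
  Change      0.5916    -0.1972
  Equil        1.003      6.162
  solve Keq expr → x = -0.1972; check Q = 6.111
Then change container volume by factor 2 (V_new/V_old).
Step 2:
                   C          G
  Initial     0.5014      3.081
  Change      0.2862    -0.0954
  Equil       0.7876      2.986
  solve Keq expr → x = -0.0954; check Q = 6.111

Direction: reverse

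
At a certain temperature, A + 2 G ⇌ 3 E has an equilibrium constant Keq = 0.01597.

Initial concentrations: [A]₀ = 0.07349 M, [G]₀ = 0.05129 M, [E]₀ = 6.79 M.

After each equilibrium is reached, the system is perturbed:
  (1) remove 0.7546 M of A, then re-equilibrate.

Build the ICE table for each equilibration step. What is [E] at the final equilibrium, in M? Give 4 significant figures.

Q₀ = 1.6193e+06 vs Keq = 0.01597 ⇒ Q>K, reverse
Step 1:
                   A          G          E
  I          0.07349    0.05129       6.79
  C            1.992      3.985     -5.977
  E            2.066      4.036      0.813
  solve Keq expr → x = -1.992; check Q = 0.01597
Then remove 0.7546 M of A.
Step 2:
                   A          G          E
  I            1.311      4.036      0.813
  C          0.03354    0.06708    -0.1006
  E            1.345      4.103     0.7124
  solve Keq expr → x = -0.03354; check Q = 0.01597

[E]_eq = 0.7124 M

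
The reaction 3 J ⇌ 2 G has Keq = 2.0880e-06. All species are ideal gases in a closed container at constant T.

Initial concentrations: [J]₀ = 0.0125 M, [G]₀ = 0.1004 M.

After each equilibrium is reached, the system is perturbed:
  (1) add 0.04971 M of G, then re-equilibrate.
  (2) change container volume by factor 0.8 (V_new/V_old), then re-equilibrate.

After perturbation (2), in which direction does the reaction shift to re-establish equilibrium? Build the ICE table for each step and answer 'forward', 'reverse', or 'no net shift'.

Q₀ = 5161 vs Keq = 2.0880e-06 ⇒ Q>K, reverse
Step 1:
                    J           G
  init         0.0125      0.1004
  Δ            0.1505     -0.1003
  eq            0.163  9.5055e-05
  solve Keq expr → x = -0.05015; check Q = 2.0880e-06
Then add 0.04971 M of G.
Step 2:
                    J           G
  init          0.163     0.04981
  Δ           0.07446    -0.04964
  eq           0.2374  1.6716e-04
  solve Keq expr → x = -0.02482; check Q = 2.0880e-06
Then change container volume by factor 0.8 (V_new/V_old).
Step 3:
                    J           G
  init         0.2968  2.0895e-04
  Δ       -3.6929e-05  2.4619e-05
  eq           0.2967  2.3357e-04
  solve Keq expr → x = 1.2310e-05; check Q = 2.0880e-06

Direction: forward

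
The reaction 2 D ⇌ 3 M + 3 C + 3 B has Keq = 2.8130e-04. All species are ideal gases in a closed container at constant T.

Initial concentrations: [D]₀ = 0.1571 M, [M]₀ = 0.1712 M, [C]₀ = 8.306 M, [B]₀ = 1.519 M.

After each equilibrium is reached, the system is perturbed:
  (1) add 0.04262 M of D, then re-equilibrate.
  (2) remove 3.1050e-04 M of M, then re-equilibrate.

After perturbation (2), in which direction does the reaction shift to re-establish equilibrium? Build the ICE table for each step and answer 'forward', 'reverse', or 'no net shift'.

Direction: forward

Q₀ = 408.3 vs Keq = 2.8130e-04 ⇒ Q>K, reverse
Step 1:
                   D          M          C          B
  I           0.1571     0.1712      8.306      1.519
  C           0.1125    -0.1687    -0.1687    -0.1687
  E           0.2696   0.002488      8.137       1.35
  solve Keq expr → x = -0.05624; check Q = 2.8130e-04
Then add 0.04262 M of D.
Step 2:
                   D          M          C          B
  I           0.3122   0.002488      8.137       1.35
  C       -1.6948e-04 2.5423e-04 2.5423e-04 2.5423e-04
  E            0.312   0.002743      8.138      1.351
  solve Keq expr → x = 8.4742e-05; check Q = 2.8130e-04
Then remove 3.1050e-04 M of M.
Step 3:
                   D          M          C          B
  I            0.312   0.002432      8.138      1.351
  C       -2.0571e-04 3.0856e-04 3.0856e-04 3.0856e-04
  E           0.3118   0.002741      8.138      1.351
  solve Keq expr → x = 1.0285e-04; check Q = 2.8130e-04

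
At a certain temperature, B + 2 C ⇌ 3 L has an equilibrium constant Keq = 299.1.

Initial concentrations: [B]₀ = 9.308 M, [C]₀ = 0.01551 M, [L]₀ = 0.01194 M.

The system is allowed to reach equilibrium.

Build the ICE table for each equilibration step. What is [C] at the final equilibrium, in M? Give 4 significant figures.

Q₀ = 7.6021e-04 vs Keq = 299.1 ⇒ Q<K, forward
Step 1:
                   B          C          L
  I            9.308    0.01551    0.01194
  C        -0.007693   -0.01539    0.02308
  E              9.3 1.2425e-04    0.03502
  solve Keq expr → x = 0.007693; check Q = 299.1

[C]_eq = 1.2425e-04 M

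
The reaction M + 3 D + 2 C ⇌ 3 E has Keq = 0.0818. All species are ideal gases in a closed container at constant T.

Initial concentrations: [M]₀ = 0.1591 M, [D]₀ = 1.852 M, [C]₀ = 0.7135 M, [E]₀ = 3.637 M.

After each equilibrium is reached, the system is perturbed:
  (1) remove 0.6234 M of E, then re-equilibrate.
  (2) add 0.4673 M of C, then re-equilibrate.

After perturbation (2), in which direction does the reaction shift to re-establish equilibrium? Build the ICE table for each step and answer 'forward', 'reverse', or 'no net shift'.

Q₀ = 93.51 vs Keq = 0.0818 ⇒ Q>K, reverse
Step 1:
                  M         D         C         E
  init       0.1591     1.852    0.7135     3.637
  Δ          0.5459     1.638     1.092    -1.638
  eq          0.705      3.49     1.805     1.999
  solve Keq expr → x = -0.5459; check Q = 0.0818
Then remove 0.6234 M of E.
Step 2:
                  M         D         C         E
  init        0.705      3.49     1.805     1.376
  Δ        -0.08963   -0.2689   -0.1793    0.2689
  eq         0.6154     3.221     1.626     1.645
  solve Keq expr → x = 0.08963; check Q = 0.0818
Then add 0.4673 M of C.
Step 3:
                  M         D         C         E
  init       0.6154     3.221     2.093     1.645
  Δ        -0.04298   -0.1289  -0.08595    0.1289
  eq         0.5724     3.092     2.007     1.774
  solve Keq expr → x = 0.04298; check Q = 0.0818

Direction: forward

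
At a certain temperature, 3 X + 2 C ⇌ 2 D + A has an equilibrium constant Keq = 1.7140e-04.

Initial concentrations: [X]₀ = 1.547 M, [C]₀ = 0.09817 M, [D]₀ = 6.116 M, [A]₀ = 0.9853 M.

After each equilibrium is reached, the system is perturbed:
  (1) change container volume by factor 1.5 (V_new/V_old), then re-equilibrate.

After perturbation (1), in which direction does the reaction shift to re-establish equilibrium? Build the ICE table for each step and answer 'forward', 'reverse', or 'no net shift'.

Direction: reverse

Q₀ = 1033 vs Keq = 1.7140e-04 ⇒ Q>K, reverse
Step 1:
                   X          C          D          A
  init         1.547    0.09817      6.116     0.9853
  Δ            2.944      1.963     -1.963    -0.9815
  eq           4.491      2.061      4.153   0.003825
  solve Keq expr → x = -0.9815; check Q = 1.7140e-04
Then change container volume by factor 1.5 (V_new/V_old).
Step 2:
                   X          C          D          A
  init         2.994      1.374      2.769    0.00255
  Δ         0.004215    0.00281   -0.00281  -0.001405
  eq           2.998      1.377      2.766   0.001145
  solve Keq expr → x = -0.001405; check Q = 1.7140e-04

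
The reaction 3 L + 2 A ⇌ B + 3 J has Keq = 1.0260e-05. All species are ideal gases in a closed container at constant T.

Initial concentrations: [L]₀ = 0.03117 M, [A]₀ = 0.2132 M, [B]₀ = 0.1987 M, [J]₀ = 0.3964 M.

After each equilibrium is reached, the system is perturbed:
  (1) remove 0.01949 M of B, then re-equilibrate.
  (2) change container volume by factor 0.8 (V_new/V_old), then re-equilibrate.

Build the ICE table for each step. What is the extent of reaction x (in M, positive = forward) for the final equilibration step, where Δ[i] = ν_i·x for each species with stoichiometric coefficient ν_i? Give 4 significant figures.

x = 4.2966e-04 M

Q₀ = 8991 vs Keq = 1.0260e-05 ⇒ Q>K, reverse
Step 1:
                   L          A          B          J
  I          0.03117     0.2132     0.1987     0.3964
  C           0.3833     0.2555    -0.1278    -0.3833
  E           0.4144     0.4687    0.07094    0.01313
  solve Keq expr → x = -0.1278; check Q = 1.0260e-05
Then remove 0.01949 M of B.
Step 2:
                   L          A          B          J
  I           0.4144     0.4687    0.05145    0.01313
  C        -0.001373 -9.1549e-04 4.5774e-04   0.001373
  E           0.4131     0.4678    0.05191     0.0145
  solve Keq expr → x = 4.5774e-04; check Q = 1.0260e-05
Then change container volume by factor 0.8 (V_new/V_old).
Step 3:
                   L          A          B          J
  I           0.5163     0.5848    0.06489    0.01812
  C        -0.001289 -8.5931e-04 4.2966e-04   0.001289
  E            0.515     0.5839    0.06532    0.01941
  solve Keq expr → x = 4.2966e-04; check Q = 1.0260e-05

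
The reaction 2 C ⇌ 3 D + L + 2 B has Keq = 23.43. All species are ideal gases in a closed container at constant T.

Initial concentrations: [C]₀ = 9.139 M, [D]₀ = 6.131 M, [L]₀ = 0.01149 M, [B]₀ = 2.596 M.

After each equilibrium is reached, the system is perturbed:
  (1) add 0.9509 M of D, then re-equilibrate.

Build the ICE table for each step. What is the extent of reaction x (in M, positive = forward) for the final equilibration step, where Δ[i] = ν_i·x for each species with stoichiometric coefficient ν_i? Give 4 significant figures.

Q₀ = 0.2137 vs Keq = 23.43 ⇒ Q<K, forward
Step 1:
                    C           D           L           B
  Initial       9.139       6.131     0.01149       2.596
  Change      -0.7491       1.124      0.3745      0.7491
  Equil          8.39       7.255       0.386       3.345
  solve Keq expr → x = 0.3745; check Q = 23.43
Then add 0.9509 M of D.
Step 2:
                    C           D           L           B
  Initial        8.39       8.206       0.386       3.345
  Change        0.131     -0.1965    -0.06549      -0.131
  Equil         8.521       8.009      0.3205       3.214
  solve Keq expr → x = -0.06549; check Q = 23.43

x = -0.06549 M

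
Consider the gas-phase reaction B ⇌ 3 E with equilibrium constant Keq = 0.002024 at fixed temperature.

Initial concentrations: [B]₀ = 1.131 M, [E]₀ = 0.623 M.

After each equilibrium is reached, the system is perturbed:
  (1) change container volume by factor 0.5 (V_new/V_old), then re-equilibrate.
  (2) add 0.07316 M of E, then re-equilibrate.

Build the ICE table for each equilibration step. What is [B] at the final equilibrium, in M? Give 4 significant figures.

[B]_eq = 2.643 M

Q₀ = 0.2138 vs Keq = 0.002024 ⇒ Q>K, reverse
Step 1:
                  B         E
  init        1.131     0.623
  Δ          0.1617   -0.4852
  eq          1.293    0.1378
  solve Keq expr → x = -0.1617; check Q = 0.002024
Then change container volume by factor 0.5 (V_new/V_old).
Step 2:
                  B         E
  init        2.585    0.2756
  Δ         0.03374   -0.1012
  eq          2.619    0.1744
  solve Keq expr → x = -0.03374; check Q = 0.002024
Then add 0.07316 M of E.
Step 3:
                  B         E
  init        2.619    0.2475
  Δ         0.02421  -0.07262
  eq          2.643    0.1749
  solve Keq expr → x = -0.02421; check Q = 0.002024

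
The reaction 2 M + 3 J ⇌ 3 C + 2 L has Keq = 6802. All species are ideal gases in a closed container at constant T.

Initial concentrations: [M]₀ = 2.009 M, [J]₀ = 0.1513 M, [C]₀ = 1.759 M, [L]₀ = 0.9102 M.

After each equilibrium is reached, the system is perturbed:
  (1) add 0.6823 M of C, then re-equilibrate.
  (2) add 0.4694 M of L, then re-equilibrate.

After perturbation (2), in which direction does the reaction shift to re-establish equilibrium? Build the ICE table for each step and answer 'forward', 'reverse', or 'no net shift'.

Q₀ = 322.5 vs Keq = 6802 ⇒ Q<K, forward
Step 1:
                    M           J           C           L
  I             2.009      0.1513       1.759      0.9102
  C             -0.06       -0.09        0.09        0.06
  E             1.949      0.0613       1.849      0.9702
  solve Keq expr → x = 0.03; check Q = 6802
Then add 0.6823 M of C.
Step 2:
                    M           J           C           L
  I             1.949      0.0613       2.531      0.9702
  C           0.01383     0.02075    -0.02075    -0.01383
  E             1.963     0.08205       2.511      0.9564
  solve Keq expr → x = -0.006917; check Q = 6802
Then add 0.4694 M of L.
Step 3:
                    M           J           C           L
  I             1.963     0.08205       2.511       1.426
  C           0.01517     0.02276    -0.02276    -0.01517
  E             1.978      0.1048       2.488       1.411
  solve Keq expr → x = -0.007587; check Q = 6802

Direction: reverse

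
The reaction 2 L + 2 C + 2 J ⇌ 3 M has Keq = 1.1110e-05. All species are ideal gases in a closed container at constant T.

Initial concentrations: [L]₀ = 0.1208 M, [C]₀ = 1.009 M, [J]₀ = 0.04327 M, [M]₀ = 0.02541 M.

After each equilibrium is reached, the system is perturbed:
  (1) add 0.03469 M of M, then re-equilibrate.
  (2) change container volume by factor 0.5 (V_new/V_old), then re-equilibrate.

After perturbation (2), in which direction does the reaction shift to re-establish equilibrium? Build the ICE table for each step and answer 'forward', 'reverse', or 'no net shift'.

Q₀ = 0.5898 vs Keq = 1.1110e-05 ⇒ Q>K, reverse
Step 1:
                    L           C           J           M
  I            0.1208       1.009     0.04327     0.02541
  C           0.01633     0.01633     0.01633    -0.02449
  E            0.1371       1.025      0.0596  9.2053e-04
  solve Keq expr → x = -0.008163; check Q = 1.1110e-05
Then add 0.03469 M of M.
Step 2:
                    L           C           J           M
  I            0.1371       1.025      0.0596     0.03561
  C           0.02288     0.02288     0.02288    -0.03432
  E              0.16       1.048     0.08248    0.001286
  solve Keq expr → x = -0.01144; check Q = 1.1110e-05
Then change container volume by factor 0.5 (V_new/V_old).
Step 3:
                    L           C           J           M
  I              0.32       2.096       0.165    0.002572
  C         -0.001677   -0.001677   -0.001677    0.002516
  E            0.3183       2.095      0.1633    0.005088
  solve Keq expr → x = 8.3874e-04; check Q = 1.1110e-05

Direction: forward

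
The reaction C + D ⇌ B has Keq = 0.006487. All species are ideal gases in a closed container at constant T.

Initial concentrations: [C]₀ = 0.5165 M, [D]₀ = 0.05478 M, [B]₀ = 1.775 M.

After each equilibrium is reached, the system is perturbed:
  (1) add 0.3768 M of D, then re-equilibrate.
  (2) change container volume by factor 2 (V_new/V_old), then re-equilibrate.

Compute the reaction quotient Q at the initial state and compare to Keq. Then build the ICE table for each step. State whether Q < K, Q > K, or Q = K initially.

Q₀ = 62.73; Q > K (proceeds reverse)

Q₀ = 62.73 vs Keq = 0.006487 ⇒ Q>K, reverse
Step 1:
                  C         D         B
  I          0.5165   0.05478     1.775
  C           1.749     1.749    -1.749
  E           2.265     1.803    0.0265
  solve Keq expr → x = -1.749; check Q = 0.006487
Then add 0.3768 M of D.
Step 2:
                  C         D         B
  I           2.265      2.18    0.0265
  C       -0.005381 -0.005381  0.005381
  E            2.26     2.175   0.03188
  solve Keq expr → x = 0.005381; check Q = 0.006487
Then change container volume by factor 2 (V_new/V_old).
Step 3:
                  C         D         B
  I            1.13     1.087   0.01594
  C        0.007856  0.007856 -0.007856
  E           1.138     1.095  0.008083
  solve Keq expr → x = -0.007856; check Q = 0.006487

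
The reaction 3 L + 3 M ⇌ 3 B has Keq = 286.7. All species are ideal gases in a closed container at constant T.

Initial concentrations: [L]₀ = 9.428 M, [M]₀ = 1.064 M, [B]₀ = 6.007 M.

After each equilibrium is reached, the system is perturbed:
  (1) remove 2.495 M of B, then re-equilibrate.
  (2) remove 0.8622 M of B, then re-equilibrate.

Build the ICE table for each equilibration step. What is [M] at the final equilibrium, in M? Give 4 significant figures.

Q₀ = 0.2147 vs Keq = 286.7 ⇒ Q<K, forward
Step 1:
                   L          M          B
  init         9.428      1.064      6.007
  Δ          -0.9399    -0.9399     0.9399
  eq           8.488     0.1241      6.947
  solve Keq expr → x = 0.3133; check Q = 286.7
Then remove 2.495 M of B.
Step 2:
                   L          M          B
  init         8.488     0.1241      4.452
  Δ         -0.04339   -0.04339    0.04339
  eq           8.445    0.08073      4.495
  solve Keq expr → x = 0.01446; check Q = 286.7
Then remove 0.8622 M of B.
Step 3:
                   L          M          B
  init         8.445    0.08073      3.633
  Δ          -0.0151    -0.0151     0.0151
  eq            8.43    0.06563      3.648
  solve Keq expr → x = 0.005032; check Q = 286.7

[M]_eq = 0.06563 M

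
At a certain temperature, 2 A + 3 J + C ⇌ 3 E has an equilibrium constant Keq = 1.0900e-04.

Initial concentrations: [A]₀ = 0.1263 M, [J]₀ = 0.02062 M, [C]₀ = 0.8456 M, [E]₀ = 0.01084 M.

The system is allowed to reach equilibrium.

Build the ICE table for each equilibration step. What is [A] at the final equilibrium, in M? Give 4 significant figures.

[A]_eq = 0.1333 M

Q₀ = 10.77 vs Keq = 1.0900e-04 ⇒ Q>K, reverse
Step 1:
                  A         J         C         E
  I          0.1263   0.02062    0.8456   0.01084
  C        0.006982   0.01047  0.003491  -0.01047
  E          0.1333   0.03109    0.8491 3.6698e-04
  solve Keq expr → x = -0.003491; check Q = 1.0900e-04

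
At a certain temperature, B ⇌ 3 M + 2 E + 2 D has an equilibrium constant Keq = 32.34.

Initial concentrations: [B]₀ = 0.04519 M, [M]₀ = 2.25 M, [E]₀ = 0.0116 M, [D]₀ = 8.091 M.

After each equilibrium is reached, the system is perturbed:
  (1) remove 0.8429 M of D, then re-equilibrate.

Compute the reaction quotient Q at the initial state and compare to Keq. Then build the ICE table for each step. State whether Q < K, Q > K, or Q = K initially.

Q₀ = 2.22 vs Keq = 32.34 ⇒ Q<K, forward
Step 1:
                  B         M         E         D
  I         0.04519      2.25    0.0116     8.091
  C        -0.01251   0.03752   0.02501   0.02501
  E         0.03268     2.288   0.03661     8.116
  solve Keq expr → x = 0.01251; check Q = 32.34
Then remove 0.8429 M of D.
Step 2:
                  B         M         E         D
  I         0.03268     2.288   0.03661     7.273
  C       -0.001559  0.004677  0.003118  0.003118
  E         0.03112     2.292   0.03973     7.276
  solve Keq expr → x = 0.001559; check Q = 32.34

Q₀ = 2.22; Q < K (proceeds forward)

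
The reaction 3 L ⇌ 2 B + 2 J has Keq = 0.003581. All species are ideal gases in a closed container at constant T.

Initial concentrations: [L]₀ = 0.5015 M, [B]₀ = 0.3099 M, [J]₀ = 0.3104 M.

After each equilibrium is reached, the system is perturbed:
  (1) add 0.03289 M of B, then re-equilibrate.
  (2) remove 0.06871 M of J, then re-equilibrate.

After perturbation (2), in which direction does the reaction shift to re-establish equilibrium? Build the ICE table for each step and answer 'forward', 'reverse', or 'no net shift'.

Direction: forward

Q₀ = 0.07336 vs Keq = 0.003581 ⇒ Q>K, reverse
Step 1:
                    L           B           J
  Initial      0.5015      0.3099      0.3104
  Change       0.1877     -0.1251     -0.1251
  Equil        0.6892      0.1848      0.1853
  solve Keq expr → x = -0.06256; check Q = 0.003581
Then add 0.03289 M of B.
Step 2:
                    L           B           J
  Initial      0.6892      0.2177      0.1853
  Change      0.01816    -0.01211    -0.01211
  Equil        0.7073      0.2056      0.1732
  solve Keq expr → x = -0.006053; check Q = 0.003581
Then remove 0.06871 M of J.
Step 3:
                    L           B           J
  Initial      0.7073      0.2056      0.1045
  Change     -0.04681     0.03121     0.03121
  Equil        0.6605      0.2368      0.1357
  solve Keq expr → x = 0.0156; check Q = 0.003581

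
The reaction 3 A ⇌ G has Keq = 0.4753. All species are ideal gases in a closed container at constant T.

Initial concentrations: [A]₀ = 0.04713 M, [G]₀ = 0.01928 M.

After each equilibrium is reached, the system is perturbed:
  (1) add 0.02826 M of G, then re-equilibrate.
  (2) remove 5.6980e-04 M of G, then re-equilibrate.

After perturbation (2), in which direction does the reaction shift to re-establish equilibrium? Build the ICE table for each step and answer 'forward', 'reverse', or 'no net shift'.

Direction: forward

Q₀ = 184.2 vs Keq = 0.4753 ⇒ Q>K, reverse
Step 1:
                    A           G
  Initial     0.04713     0.01928
  Change      0.05626    -0.01875
  Equil        0.1034  5.2536e-04
  solve Keq expr → x = -0.01875; check Q = 0.4753
Then add 0.02826 M of G.
Step 2:
                    A           G
  Initial      0.1034     0.02879
  Change      0.07786    -0.02595
  Equil        0.1813     0.00283
  solve Keq expr → x = -0.02595; check Q = 0.4753
Then remove 5.6980e-04 M of G.
Step 3:
                    A           G
  Initial      0.1813    0.002261
  Change      -0.0015  5.0010e-04
  Equil        0.1798    0.002761
  solve Keq expr → x = 5.0010e-04; check Q = 0.4753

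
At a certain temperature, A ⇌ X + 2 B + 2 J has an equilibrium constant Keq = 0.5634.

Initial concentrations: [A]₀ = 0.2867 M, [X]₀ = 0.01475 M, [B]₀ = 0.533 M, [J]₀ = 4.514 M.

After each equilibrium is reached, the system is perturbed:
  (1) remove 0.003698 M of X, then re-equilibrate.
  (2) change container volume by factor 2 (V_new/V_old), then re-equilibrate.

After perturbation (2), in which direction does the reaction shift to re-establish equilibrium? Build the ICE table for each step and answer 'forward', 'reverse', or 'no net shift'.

Direction: forward

Q₀ = 0.2978 vs Keq = 0.5634 ⇒ Q<K, forward
Step 1:
                  A         X         B         J
  Initial    0.2867   0.01475     0.533     4.514
  Change   -0.01004   0.01004   0.02007   0.02007
  Equil      0.2767   0.02479    0.5531     4.534
  solve Keq expr → x = 0.01004; check Q = 0.5634
Then remove 0.003698 M of X.
Step 2:
                  A         X         B         J
  Initial    0.2767   0.02109    0.5531     4.534
  Change  -0.002877  0.002877  0.005754  0.005754
  Equil      0.2738   0.02397    0.5588      4.54
  solve Keq expr → x = 0.002877; check Q = 0.5634
Then change container volume by factor 2 (V_new/V_old).
Step 3:
                  A         X         B         J
  Initial    0.1369   0.01198    0.2794      2.27
  Change   -0.04941   0.04941   0.09883   0.09883
  Equil     0.08748    0.0614    0.3782     2.369
  solve Keq expr → x = 0.04941; check Q = 0.5634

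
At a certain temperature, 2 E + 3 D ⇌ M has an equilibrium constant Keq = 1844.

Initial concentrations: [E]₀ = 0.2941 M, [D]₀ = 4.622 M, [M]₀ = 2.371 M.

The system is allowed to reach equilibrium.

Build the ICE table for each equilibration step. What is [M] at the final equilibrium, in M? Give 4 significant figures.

Q₀ = 0.2776 vs Keq = 1844 ⇒ Q<K, forward
Step 1:
                    E           D           M
  init         0.2941       4.622       2.371
  Δ           -0.2898     -0.4347      0.1449
  eq         0.004311       4.187       2.516
  solve Keq expr → x = 0.1449; check Q = 1844

[M]_eq = 2.516 M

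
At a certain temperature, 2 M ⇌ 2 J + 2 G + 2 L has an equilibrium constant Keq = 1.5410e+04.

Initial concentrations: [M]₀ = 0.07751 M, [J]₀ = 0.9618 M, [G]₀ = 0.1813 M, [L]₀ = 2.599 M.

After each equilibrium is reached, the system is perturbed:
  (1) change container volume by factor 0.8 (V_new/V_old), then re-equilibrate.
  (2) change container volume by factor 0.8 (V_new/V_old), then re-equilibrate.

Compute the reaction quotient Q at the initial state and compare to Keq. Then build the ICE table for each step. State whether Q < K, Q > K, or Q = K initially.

Q₀ = 34.19; Q < K (proceeds forward)

Q₀ = 34.19 vs Keq = 1.5410e+04 ⇒ Q<K, forward
Step 1:
                   M          J          G          L
  I          0.07751     0.9618     0.1813      2.599
  C         -0.07188    0.07188    0.07188    0.07188
  E         0.005631      1.034     0.2532      2.671
  solve Keq expr → x = 0.03594; check Q = 1.5410e+04
Then change container volume by factor 0.8 (V_new/V_old).
Step 2:
                   M          J          G          L
  I         0.007038      1.292     0.3165      3.339
  C         0.003784  -0.003784  -0.003784  -0.003784
  E          0.01082      1.288     0.3127      3.335
  solve Keq expr → x = -0.001892; check Q = 1.5410e+04
Then change container volume by factor 0.8 (V_new/V_old).
Step 3:
                   M          J          G          L
  I          0.01353       1.61     0.3909      4.169
  C         0.007099  -0.007099  -0.007099  -0.007099
  E          0.02063      1.603     0.3838      4.161
  solve Keq expr → x = -0.003549; check Q = 1.5410e+04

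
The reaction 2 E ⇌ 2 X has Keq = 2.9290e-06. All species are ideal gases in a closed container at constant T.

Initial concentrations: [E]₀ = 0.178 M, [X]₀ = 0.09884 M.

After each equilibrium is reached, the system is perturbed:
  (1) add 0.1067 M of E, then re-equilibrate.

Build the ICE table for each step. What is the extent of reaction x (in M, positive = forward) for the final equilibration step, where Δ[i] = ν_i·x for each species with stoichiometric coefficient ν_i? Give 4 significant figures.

x = 9.1149e-05 M

Q₀ = 0.3083 vs Keq = 2.9290e-06 ⇒ Q>K, reverse
Step 1:
                  E         X
  Initial     0.178   0.09884
  Change    0.09837  -0.09837
  Equil      0.2764 4.7298e-04
  solve Keq expr → x = -0.04918; check Q = 2.9290e-06
Then add 0.1067 M of E.
Step 2:
                  E         X
  Initial    0.3831 4.7298e-04
  Change  -1.8230e-04 1.8230e-04
  Equil      0.3829 6.5528e-04
  solve Keq expr → x = 9.1149e-05; check Q = 2.9290e-06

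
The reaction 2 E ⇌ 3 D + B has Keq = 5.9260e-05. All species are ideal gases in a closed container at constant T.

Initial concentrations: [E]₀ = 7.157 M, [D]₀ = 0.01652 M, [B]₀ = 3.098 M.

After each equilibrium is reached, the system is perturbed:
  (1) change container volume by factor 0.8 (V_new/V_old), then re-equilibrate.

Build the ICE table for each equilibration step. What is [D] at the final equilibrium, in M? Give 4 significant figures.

Q₀ = 2.7268e-07 vs Keq = 5.9260e-05 ⇒ Q<K, forward
Step 1:
                  E         D         B
  I           7.157   0.01652     3.098
  C        -0.05467   0.08201   0.02734
  E           7.102   0.09853     3.125
  solve Keq expr → x = 0.02734; check Q = 5.9260e-05
Then change container volume by factor 0.8 (V_new/V_old).
Step 2:
                  E         D         B
  I           8.878    0.1232     3.907
  C         0.01126  -0.01688 -0.005628
  E           8.889    0.1063     3.901
  solve Keq expr → x = -0.005628; check Q = 5.9260e-05

[D]_eq = 0.1063 M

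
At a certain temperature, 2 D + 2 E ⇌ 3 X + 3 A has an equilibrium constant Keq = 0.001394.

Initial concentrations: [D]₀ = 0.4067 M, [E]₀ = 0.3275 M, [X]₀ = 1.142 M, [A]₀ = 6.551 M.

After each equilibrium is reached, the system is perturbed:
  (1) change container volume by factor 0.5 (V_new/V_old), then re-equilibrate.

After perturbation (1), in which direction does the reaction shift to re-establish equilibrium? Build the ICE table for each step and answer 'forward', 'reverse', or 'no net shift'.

Q₀ = 2.3602e+04 vs Keq = 0.001394 ⇒ Q>K, reverse
Step 1:
                   D          E          X          A
  I           0.4067     0.3275      1.142      6.551
  C           0.7455     0.7455     -1.118     -1.118
  E            1.152      1.073    0.02369      5.433
  solve Keq expr → x = -0.3728; check Q = 0.001394
Then change container volume by factor 0.5 (V_new/V_old).
Step 2:
                   D          E          X          A
  I            2.304      2.146    0.04737      10.87
  C          0.01152    0.01152   -0.01728   -0.01728
  E            2.316      2.158     0.0301      10.85
  solve Keq expr → x = -0.005759; check Q = 0.001394

Direction: reverse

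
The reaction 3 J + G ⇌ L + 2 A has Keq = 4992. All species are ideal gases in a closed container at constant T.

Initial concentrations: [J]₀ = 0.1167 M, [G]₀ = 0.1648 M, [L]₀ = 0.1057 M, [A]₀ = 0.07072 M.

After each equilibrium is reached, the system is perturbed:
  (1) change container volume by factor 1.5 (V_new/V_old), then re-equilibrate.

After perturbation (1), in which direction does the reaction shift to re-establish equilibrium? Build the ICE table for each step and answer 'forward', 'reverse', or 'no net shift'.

Q₀ = 2.018 vs Keq = 4992 ⇒ Q<K, forward
Step 1:
                  J         G         L         A
  I          0.1167    0.1648    0.1057   0.07072
  C         -0.1008  -0.03359   0.03359   0.06718
  E         0.01593    0.1312    0.1393    0.1379
  solve Keq expr → x = 0.03359; check Q = 4992
Then change container volume by factor 1.5 (V_new/V_old).
Step 2:
                  J         G         L         A
  I         0.01062   0.08747   0.09286   0.09193
  C        0.001412 4.7064e-04 -4.7064e-04 -9.4129e-04
  E         0.01203   0.08794   0.09239   0.09099
  solve Keq expr → x = -4.7064e-04; check Q = 4992

Direction: reverse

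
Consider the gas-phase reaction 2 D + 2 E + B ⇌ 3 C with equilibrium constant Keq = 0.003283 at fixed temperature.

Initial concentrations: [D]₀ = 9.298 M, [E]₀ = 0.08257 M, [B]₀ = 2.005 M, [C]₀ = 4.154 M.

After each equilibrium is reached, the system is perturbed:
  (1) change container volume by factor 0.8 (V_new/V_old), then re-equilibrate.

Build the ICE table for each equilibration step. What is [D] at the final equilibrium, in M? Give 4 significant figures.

Q₀ = 60.65 vs Keq = 0.003283 ⇒ Q>K, reverse
Step 1:
                   D          E          B          C
  Initial      9.298    0.08257      2.005      4.154
  Change       1.731      1.731     0.8657     -2.597
  Equil        11.03      1.814      2.871      1.557
  solve Keq expr → x = -0.8657; check Q = 0.003283
Then change container volume by factor 0.8 (V_new/V_old).
Step 2:
                   D          E          B          C
  Initial      13.79      2.268      3.588      1.946
  Change     -0.1313    -0.1313   -0.06567      0.197
  Equil        13.66      2.136      3.523      2.143
  solve Keq expr → x = 0.06567; check Q = 0.003283

[D]_eq = 13.66 M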